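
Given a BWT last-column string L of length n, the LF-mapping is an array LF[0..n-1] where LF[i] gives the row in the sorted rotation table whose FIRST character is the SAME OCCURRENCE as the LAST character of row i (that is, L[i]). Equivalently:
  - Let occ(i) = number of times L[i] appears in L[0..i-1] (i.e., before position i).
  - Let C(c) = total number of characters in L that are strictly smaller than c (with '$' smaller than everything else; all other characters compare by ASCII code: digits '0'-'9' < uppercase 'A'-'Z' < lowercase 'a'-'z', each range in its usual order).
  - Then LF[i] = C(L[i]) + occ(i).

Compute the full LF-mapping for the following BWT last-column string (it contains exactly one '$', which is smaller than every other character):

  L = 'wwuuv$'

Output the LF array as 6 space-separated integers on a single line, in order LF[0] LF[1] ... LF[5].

Answer: 4 5 1 2 3 0

Derivation:
Char counts: '$':1, 'u':2, 'v':1, 'w':2
C (first-col start): C('$')=0, C('u')=1, C('v')=3, C('w')=4
L[0]='w': occ=0, LF[0]=C('w')+0=4+0=4
L[1]='w': occ=1, LF[1]=C('w')+1=4+1=5
L[2]='u': occ=0, LF[2]=C('u')+0=1+0=1
L[3]='u': occ=1, LF[3]=C('u')+1=1+1=2
L[4]='v': occ=0, LF[4]=C('v')+0=3+0=3
L[5]='$': occ=0, LF[5]=C('$')+0=0+0=0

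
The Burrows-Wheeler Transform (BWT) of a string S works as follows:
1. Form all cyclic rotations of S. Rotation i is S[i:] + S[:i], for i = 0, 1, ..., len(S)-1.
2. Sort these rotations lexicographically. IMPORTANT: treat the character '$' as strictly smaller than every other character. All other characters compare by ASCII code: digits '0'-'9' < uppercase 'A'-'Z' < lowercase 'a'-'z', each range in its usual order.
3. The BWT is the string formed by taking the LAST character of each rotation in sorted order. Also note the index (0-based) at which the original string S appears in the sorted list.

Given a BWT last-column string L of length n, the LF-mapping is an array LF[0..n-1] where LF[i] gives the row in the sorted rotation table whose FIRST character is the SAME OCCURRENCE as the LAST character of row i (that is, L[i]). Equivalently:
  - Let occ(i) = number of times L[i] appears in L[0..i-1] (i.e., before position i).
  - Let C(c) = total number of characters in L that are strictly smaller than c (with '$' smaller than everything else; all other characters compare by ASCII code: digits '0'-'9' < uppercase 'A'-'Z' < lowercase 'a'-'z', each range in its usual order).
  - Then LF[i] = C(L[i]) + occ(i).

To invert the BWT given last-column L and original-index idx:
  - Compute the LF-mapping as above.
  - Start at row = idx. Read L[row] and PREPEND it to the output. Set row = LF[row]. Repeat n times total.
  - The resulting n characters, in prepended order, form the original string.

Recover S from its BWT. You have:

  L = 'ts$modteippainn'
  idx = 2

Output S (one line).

Answer: disappointment$

Derivation:
LF mapping: 13 12 0 6 9 2 14 3 4 10 11 1 5 7 8
Walk LF starting at row 2, prepending L[row]:
  step 1: row=2, L[2]='$', prepend. Next row=LF[2]=0
  step 2: row=0, L[0]='t', prepend. Next row=LF[0]=13
  step 3: row=13, L[13]='n', prepend. Next row=LF[13]=7
  step 4: row=7, L[7]='e', prepend. Next row=LF[7]=3
  step 5: row=3, L[3]='m', prepend. Next row=LF[3]=6
  step 6: row=6, L[6]='t', prepend. Next row=LF[6]=14
  step 7: row=14, L[14]='n', prepend. Next row=LF[14]=8
  step 8: row=8, L[8]='i', prepend. Next row=LF[8]=4
  step 9: row=4, L[4]='o', prepend. Next row=LF[4]=9
  step 10: row=9, L[9]='p', prepend. Next row=LF[9]=10
  step 11: row=10, L[10]='p', prepend. Next row=LF[10]=11
  step 12: row=11, L[11]='a', prepend. Next row=LF[11]=1
  step 13: row=1, L[1]='s', prepend. Next row=LF[1]=12
  step 14: row=12, L[12]='i', prepend. Next row=LF[12]=5
  step 15: row=5, L[5]='d', prepend. Next row=LF[5]=2
Reversed output: disappointment$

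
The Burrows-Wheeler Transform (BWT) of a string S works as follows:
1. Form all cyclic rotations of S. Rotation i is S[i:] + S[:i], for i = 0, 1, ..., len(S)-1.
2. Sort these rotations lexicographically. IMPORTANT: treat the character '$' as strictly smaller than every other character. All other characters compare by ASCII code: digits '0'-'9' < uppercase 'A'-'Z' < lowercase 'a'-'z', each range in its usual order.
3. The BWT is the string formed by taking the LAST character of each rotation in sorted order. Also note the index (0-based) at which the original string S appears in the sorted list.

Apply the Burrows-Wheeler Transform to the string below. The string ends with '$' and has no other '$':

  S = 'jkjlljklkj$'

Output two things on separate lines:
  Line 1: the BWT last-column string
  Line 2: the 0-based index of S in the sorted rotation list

All 11 rotations (rotation i = S[i:]+S[:i]):
  rot[0] = jkjlljklkj$
  rot[1] = kjlljklkj$j
  rot[2] = jlljklkj$jk
  rot[3] = lljklkj$jkj
  rot[4] = ljklkj$jkjl
  rot[5] = jklkj$jkjll
  rot[6] = klkj$jkjllj
  rot[7] = lkj$jkjlljk
  rot[8] = kj$jkjlljkl
  rot[9] = j$jkjlljklk
  rot[10] = $jkjlljklkj
Sorted (with $ < everything):
  sorted[0] = $jkjlljklkj  (last char: 'j')
  sorted[1] = j$jkjlljklk  (last char: 'k')
  sorted[2] = jkjlljklkj$  (last char: '$')
  sorted[3] = jklkj$jkjll  (last char: 'l')
  sorted[4] = jlljklkj$jk  (last char: 'k')
  sorted[5] = kj$jkjlljkl  (last char: 'l')
  sorted[6] = kjlljklkj$j  (last char: 'j')
  sorted[7] = klkj$jkjllj  (last char: 'j')
  sorted[8] = ljklkj$jkjl  (last char: 'l')
  sorted[9] = lkj$jkjlljk  (last char: 'k')
  sorted[10] = lljklkj$jkj  (last char: 'j')
Last column: jk$lkljjlkj
Original string S is at sorted index 2

Answer: jk$lkljjlkj
2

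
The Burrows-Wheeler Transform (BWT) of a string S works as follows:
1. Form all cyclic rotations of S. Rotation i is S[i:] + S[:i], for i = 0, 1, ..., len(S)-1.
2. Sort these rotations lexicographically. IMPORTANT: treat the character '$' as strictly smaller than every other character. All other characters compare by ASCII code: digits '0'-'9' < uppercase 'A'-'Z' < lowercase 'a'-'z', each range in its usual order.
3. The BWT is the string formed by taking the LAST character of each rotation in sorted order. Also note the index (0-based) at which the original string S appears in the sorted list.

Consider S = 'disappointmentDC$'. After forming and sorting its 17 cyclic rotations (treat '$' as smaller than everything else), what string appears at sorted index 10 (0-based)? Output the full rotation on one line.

Answer: ntmentDC$disappoi

Derivation:
All 17 rotations (rotation i = S[i:]+S[:i]):
  rot[0] = disappointmentDC$
  rot[1] = isappointmentDC$d
  rot[2] = sappointmentDC$di
  rot[3] = appointmentDC$dis
  rot[4] = ppointmentDC$disa
  rot[5] = pointmentDC$disap
  rot[6] = ointmentDC$disapp
  rot[7] = intmentDC$disappo
  rot[8] = ntmentDC$disappoi
  rot[9] = tmentDC$disappoin
  rot[10] = mentDC$disappoint
  rot[11] = entDC$disappointm
  rot[12] = ntDC$disappointme
  rot[13] = tDC$disappointmen
  rot[14] = DC$disappointment
  rot[15] = C$disappointmentD
  rot[16] = $disappointmentDC
Sorted (with $ < everything):
  sorted[0] = $disappointmentDC
  sorted[1] = C$disappointmentD
  sorted[2] = DC$disappointment
  sorted[3] = appointmentDC$dis
  sorted[4] = disappointmentDC$
  sorted[5] = entDC$disappointm
  sorted[6] = intmentDC$disappo
  sorted[7] = isappointmentDC$d
  sorted[8] = mentDC$disappoint
  sorted[9] = ntDC$disappointme
  sorted[10] = ntmentDC$disappoi
  sorted[11] = ointmentDC$disapp
  sorted[12] = pointmentDC$disap
  sorted[13] = ppointmentDC$disa
  sorted[14] = sappointmentDC$di
  sorted[15] = tDC$disappointmen
  sorted[16] = tmentDC$disappoin
sorted[10] = ntmentDC$disappoi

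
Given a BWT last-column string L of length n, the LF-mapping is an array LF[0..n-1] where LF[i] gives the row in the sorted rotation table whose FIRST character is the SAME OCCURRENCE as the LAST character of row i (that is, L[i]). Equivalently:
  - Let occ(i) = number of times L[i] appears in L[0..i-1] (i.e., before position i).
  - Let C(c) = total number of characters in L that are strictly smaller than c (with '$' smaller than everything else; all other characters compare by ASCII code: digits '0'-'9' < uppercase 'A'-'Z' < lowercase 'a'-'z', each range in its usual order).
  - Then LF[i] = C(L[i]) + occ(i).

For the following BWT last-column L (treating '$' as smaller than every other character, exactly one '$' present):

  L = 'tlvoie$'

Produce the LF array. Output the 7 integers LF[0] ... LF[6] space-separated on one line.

Char counts: '$':1, 'e':1, 'i':1, 'l':1, 'o':1, 't':1, 'v':1
C (first-col start): C('$')=0, C('e')=1, C('i')=2, C('l')=3, C('o')=4, C('t')=5, C('v')=6
L[0]='t': occ=0, LF[0]=C('t')+0=5+0=5
L[1]='l': occ=0, LF[1]=C('l')+0=3+0=3
L[2]='v': occ=0, LF[2]=C('v')+0=6+0=6
L[3]='o': occ=0, LF[3]=C('o')+0=4+0=4
L[4]='i': occ=0, LF[4]=C('i')+0=2+0=2
L[5]='e': occ=0, LF[5]=C('e')+0=1+0=1
L[6]='$': occ=0, LF[6]=C('$')+0=0+0=0

Answer: 5 3 6 4 2 1 0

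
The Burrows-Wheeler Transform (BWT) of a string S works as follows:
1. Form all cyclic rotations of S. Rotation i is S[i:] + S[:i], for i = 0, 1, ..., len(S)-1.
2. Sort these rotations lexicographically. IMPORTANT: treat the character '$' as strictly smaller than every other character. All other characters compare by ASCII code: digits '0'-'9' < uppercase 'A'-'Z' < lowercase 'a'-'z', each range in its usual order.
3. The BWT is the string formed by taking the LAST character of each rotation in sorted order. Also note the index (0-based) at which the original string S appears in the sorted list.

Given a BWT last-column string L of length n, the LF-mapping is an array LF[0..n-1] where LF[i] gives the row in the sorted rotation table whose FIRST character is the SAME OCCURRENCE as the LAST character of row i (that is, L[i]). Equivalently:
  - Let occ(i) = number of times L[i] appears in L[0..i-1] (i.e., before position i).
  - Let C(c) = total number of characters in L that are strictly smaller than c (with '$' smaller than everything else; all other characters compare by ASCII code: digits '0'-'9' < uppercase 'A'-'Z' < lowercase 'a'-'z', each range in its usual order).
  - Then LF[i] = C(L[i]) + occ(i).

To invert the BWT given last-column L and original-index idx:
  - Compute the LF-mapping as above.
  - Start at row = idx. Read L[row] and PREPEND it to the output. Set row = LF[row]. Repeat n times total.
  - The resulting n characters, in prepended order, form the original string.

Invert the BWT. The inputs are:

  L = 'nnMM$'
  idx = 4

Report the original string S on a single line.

LF mapping: 3 4 1 2 0
Walk LF starting at row 4, prepending L[row]:
  step 1: row=4, L[4]='$', prepend. Next row=LF[4]=0
  step 2: row=0, L[0]='n', prepend. Next row=LF[0]=3
  step 3: row=3, L[3]='M', prepend. Next row=LF[3]=2
  step 4: row=2, L[2]='M', prepend. Next row=LF[2]=1
  step 5: row=1, L[1]='n', prepend. Next row=LF[1]=4
Reversed output: nMMn$

Answer: nMMn$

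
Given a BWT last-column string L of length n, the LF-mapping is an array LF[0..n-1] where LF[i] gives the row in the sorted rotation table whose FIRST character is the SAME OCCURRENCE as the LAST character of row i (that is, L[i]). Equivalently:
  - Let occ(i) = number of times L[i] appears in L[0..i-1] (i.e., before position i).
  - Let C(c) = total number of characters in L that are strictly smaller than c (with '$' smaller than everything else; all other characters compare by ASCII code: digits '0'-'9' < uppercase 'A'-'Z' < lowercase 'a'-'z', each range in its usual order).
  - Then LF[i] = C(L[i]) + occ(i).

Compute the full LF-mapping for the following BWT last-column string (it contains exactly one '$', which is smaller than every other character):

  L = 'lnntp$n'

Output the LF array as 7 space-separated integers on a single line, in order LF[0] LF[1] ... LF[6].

Char counts: '$':1, 'l':1, 'n':3, 'p':1, 't':1
C (first-col start): C('$')=0, C('l')=1, C('n')=2, C('p')=5, C('t')=6
L[0]='l': occ=0, LF[0]=C('l')+0=1+0=1
L[1]='n': occ=0, LF[1]=C('n')+0=2+0=2
L[2]='n': occ=1, LF[2]=C('n')+1=2+1=3
L[3]='t': occ=0, LF[3]=C('t')+0=6+0=6
L[4]='p': occ=0, LF[4]=C('p')+0=5+0=5
L[5]='$': occ=0, LF[5]=C('$')+0=0+0=0
L[6]='n': occ=2, LF[6]=C('n')+2=2+2=4

Answer: 1 2 3 6 5 0 4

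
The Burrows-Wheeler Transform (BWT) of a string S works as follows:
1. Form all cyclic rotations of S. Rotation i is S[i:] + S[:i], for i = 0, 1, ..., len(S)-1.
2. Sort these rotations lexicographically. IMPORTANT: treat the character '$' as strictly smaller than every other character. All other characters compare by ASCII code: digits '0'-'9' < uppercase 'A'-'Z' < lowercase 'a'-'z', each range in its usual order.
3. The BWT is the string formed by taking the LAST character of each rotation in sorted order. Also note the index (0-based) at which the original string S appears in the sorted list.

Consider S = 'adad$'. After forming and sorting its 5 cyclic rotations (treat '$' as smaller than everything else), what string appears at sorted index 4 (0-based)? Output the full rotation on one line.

All 5 rotations (rotation i = S[i:]+S[:i]):
  rot[0] = adad$
  rot[1] = dad$a
  rot[2] = ad$ad
  rot[3] = d$ada
  rot[4] = $adad
Sorted (with $ < everything):
  sorted[0] = $adad
  sorted[1] = ad$ad
  sorted[2] = adad$
  sorted[3] = d$ada
  sorted[4] = dad$a
sorted[4] = dad$a

Answer: dad$a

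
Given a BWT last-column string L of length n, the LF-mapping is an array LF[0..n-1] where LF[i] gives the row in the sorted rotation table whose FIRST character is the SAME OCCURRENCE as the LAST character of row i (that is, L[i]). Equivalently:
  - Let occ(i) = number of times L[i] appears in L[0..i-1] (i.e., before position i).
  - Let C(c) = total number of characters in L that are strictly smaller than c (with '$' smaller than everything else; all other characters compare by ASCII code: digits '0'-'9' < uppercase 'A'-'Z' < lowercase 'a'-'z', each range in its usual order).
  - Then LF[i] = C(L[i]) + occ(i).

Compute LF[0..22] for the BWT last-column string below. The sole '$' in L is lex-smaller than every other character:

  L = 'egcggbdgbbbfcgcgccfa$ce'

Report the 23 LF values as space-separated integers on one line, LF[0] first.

Answer: 13 17 6 18 19 2 12 20 3 4 5 15 7 21 8 22 9 10 16 1 0 11 14

Derivation:
Char counts: '$':1, 'a':1, 'b':4, 'c':6, 'd':1, 'e':2, 'f':2, 'g':6
C (first-col start): C('$')=0, C('a')=1, C('b')=2, C('c')=6, C('d')=12, C('e')=13, C('f')=15, C('g')=17
L[0]='e': occ=0, LF[0]=C('e')+0=13+0=13
L[1]='g': occ=0, LF[1]=C('g')+0=17+0=17
L[2]='c': occ=0, LF[2]=C('c')+0=6+0=6
L[3]='g': occ=1, LF[3]=C('g')+1=17+1=18
L[4]='g': occ=2, LF[4]=C('g')+2=17+2=19
L[5]='b': occ=0, LF[5]=C('b')+0=2+0=2
L[6]='d': occ=0, LF[6]=C('d')+0=12+0=12
L[7]='g': occ=3, LF[7]=C('g')+3=17+3=20
L[8]='b': occ=1, LF[8]=C('b')+1=2+1=3
L[9]='b': occ=2, LF[9]=C('b')+2=2+2=4
L[10]='b': occ=3, LF[10]=C('b')+3=2+3=5
L[11]='f': occ=0, LF[11]=C('f')+0=15+0=15
L[12]='c': occ=1, LF[12]=C('c')+1=6+1=7
L[13]='g': occ=4, LF[13]=C('g')+4=17+4=21
L[14]='c': occ=2, LF[14]=C('c')+2=6+2=8
L[15]='g': occ=5, LF[15]=C('g')+5=17+5=22
L[16]='c': occ=3, LF[16]=C('c')+3=6+3=9
L[17]='c': occ=4, LF[17]=C('c')+4=6+4=10
L[18]='f': occ=1, LF[18]=C('f')+1=15+1=16
L[19]='a': occ=0, LF[19]=C('a')+0=1+0=1
L[20]='$': occ=0, LF[20]=C('$')+0=0+0=0
L[21]='c': occ=5, LF[21]=C('c')+5=6+5=11
L[22]='e': occ=1, LF[22]=C('e')+1=13+1=14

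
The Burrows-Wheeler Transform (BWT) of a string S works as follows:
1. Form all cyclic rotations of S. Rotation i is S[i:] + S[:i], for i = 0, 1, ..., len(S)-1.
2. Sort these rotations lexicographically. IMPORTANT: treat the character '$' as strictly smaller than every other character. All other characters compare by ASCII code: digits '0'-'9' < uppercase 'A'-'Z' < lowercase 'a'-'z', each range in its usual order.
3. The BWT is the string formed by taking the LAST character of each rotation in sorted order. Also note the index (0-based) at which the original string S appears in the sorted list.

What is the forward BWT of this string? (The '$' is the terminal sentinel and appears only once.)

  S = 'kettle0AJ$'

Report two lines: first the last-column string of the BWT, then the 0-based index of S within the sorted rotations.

Answer: Je0Alk$tte
6

Derivation:
All 10 rotations (rotation i = S[i:]+S[:i]):
  rot[0] = kettle0AJ$
  rot[1] = ettle0AJ$k
  rot[2] = ttle0AJ$ke
  rot[3] = tle0AJ$ket
  rot[4] = le0AJ$kett
  rot[5] = e0AJ$kettl
  rot[6] = 0AJ$kettle
  rot[7] = AJ$kettle0
  rot[8] = J$kettle0A
  rot[9] = $kettle0AJ
Sorted (with $ < everything):
  sorted[0] = $kettle0AJ  (last char: 'J')
  sorted[1] = 0AJ$kettle  (last char: 'e')
  sorted[2] = AJ$kettle0  (last char: '0')
  sorted[3] = J$kettle0A  (last char: 'A')
  sorted[4] = e0AJ$kettl  (last char: 'l')
  sorted[5] = ettle0AJ$k  (last char: 'k')
  sorted[6] = kettle0AJ$  (last char: '$')
  sorted[7] = le0AJ$kett  (last char: 't')
  sorted[8] = tle0AJ$ket  (last char: 't')
  sorted[9] = ttle0AJ$ke  (last char: 'e')
Last column: Je0Alk$tte
Original string S is at sorted index 6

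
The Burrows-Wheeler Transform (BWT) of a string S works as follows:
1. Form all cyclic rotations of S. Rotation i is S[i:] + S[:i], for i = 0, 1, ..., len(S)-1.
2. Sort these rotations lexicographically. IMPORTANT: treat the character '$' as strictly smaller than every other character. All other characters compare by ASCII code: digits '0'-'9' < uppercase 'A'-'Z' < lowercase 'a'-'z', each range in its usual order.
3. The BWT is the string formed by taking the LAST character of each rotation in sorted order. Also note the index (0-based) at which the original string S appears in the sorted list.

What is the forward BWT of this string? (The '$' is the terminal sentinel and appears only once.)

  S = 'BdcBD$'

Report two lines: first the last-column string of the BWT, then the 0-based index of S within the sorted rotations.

All 6 rotations (rotation i = S[i:]+S[:i]):
  rot[0] = BdcBD$
  rot[1] = dcBD$B
  rot[2] = cBD$Bd
  rot[3] = BD$Bdc
  rot[4] = D$BdcB
  rot[5] = $BdcBD
Sorted (with $ < everything):
  sorted[0] = $BdcBD  (last char: 'D')
  sorted[1] = BD$Bdc  (last char: 'c')
  sorted[2] = BdcBD$  (last char: '$')
  sorted[3] = D$BdcB  (last char: 'B')
  sorted[4] = cBD$Bd  (last char: 'd')
  sorted[5] = dcBD$B  (last char: 'B')
Last column: Dc$BdB
Original string S is at sorted index 2

Answer: Dc$BdB
2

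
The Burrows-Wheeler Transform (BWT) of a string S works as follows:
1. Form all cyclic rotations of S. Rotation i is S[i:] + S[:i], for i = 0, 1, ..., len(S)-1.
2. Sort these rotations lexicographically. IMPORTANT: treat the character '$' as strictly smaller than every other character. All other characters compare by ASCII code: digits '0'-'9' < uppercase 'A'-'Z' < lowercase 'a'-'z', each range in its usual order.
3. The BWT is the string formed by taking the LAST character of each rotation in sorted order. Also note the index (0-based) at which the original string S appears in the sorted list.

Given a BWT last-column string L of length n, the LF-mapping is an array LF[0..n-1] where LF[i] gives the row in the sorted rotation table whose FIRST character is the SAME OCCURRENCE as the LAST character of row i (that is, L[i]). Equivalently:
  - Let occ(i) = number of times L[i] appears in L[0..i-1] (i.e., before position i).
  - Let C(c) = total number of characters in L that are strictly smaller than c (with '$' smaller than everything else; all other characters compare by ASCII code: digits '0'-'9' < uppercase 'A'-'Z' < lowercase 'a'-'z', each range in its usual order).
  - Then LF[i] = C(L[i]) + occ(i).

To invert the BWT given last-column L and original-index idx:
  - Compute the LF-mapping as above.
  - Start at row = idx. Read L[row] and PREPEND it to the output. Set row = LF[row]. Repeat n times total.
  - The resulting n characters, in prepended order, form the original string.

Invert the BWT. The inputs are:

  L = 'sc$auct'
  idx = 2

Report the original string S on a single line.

Answer: cactus$

Derivation:
LF mapping: 4 2 0 1 6 3 5
Walk LF starting at row 2, prepending L[row]:
  step 1: row=2, L[2]='$', prepend. Next row=LF[2]=0
  step 2: row=0, L[0]='s', prepend. Next row=LF[0]=4
  step 3: row=4, L[4]='u', prepend. Next row=LF[4]=6
  step 4: row=6, L[6]='t', prepend. Next row=LF[6]=5
  step 5: row=5, L[5]='c', prepend. Next row=LF[5]=3
  step 6: row=3, L[3]='a', prepend. Next row=LF[3]=1
  step 7: row=1, L[1]='c', prepend. Next row=LF[1]=2
Reversed output: cactus$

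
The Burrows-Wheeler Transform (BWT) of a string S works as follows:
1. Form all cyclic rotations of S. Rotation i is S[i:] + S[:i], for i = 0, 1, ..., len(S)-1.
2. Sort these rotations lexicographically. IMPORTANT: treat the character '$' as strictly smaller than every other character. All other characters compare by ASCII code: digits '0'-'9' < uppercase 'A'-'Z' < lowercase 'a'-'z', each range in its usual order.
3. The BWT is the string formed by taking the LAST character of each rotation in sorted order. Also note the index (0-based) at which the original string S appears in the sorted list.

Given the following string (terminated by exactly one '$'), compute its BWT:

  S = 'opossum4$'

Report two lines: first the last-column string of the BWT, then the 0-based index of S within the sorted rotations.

Answer: 4mu$pooss
3

Derivation:
All 9 rotations (rotation i = S[i:]+S[:i]):
  rot[0] = opossum4$
  rot[1] = possum4$o
  rot[2] = ossum4$op
  rot[3] = ssum4$opo
  rot[4] = sum4$opos
  rot[5] = um4$oposs
  rot[6] = m4$opossu
  rot[7] = 4$opossum
  rot[8] = $opossum4
Sorted (with $ < everything):
  sorted[0] = $opossum4  (last char: '4')
  sorted[1] = 4$opossum  (last char: 'm')
  sorted[2] = m4$opossu  (last char: 'u')
  sorted[3] = opossum4$  (last char: '$')
  sorted[4] = ossum4$op  (last char: 'p')
  sorted[5] = possum4$o  (last char: 'o')
  sorted[6] = ssum4$opo  (last char: 'o')
  sorted[7] = sum4$opos  (last char: 's')
  sorted[8] = um4$oposs  (last char: 's')
Last column: 4mu$pooss
Original string S is at sorted index 3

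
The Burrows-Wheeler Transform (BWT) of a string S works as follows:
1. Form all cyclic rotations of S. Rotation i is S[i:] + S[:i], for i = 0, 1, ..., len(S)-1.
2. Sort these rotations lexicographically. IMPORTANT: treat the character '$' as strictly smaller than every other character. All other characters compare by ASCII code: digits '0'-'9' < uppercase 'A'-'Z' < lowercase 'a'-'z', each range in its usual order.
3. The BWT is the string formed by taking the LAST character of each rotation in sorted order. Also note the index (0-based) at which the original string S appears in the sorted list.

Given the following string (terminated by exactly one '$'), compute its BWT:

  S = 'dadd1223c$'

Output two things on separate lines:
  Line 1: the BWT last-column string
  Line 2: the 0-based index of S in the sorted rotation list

Answer: cd122d3d$a
8

Derivation:
All 10 rotations (rotation i = S[i:]+S[:i]):
  rot[0] = dadd1223c$
  rot[1] = add1223c$d
  rot[2] = dd1223c$da
  rot[3] = d1223c$dad
  rot[4] = 1223c$dadd
  rot[5] = 223c$dadd1
  rot[6] = 23c$dadd12
  rot[7] = 3c$dadd122
  rot[8] = c$dadd1223
  rot[9] = $dadd1223c
Sorted (with $ < everything):
  sorted[0] = $dadd1223c  (last char: 'c')
  sorted[1] = 1223c$dadd  (last char: 'd')
  sorted[2] = 223c$dadd1  (last char: '1')
  sorted[3] = 23c$dadd12  (last char: '2')
  sorted[4] = 3c$dadd122  (last char: '2')
  sorted[5] = add1223c$d  (last char: 'd')
  sorted[6] = c$dadd1223  (last char: '3')
  sorted[7] = d1223c$dad  (last char: 'd')
  sorted[8] = dadd1223c$  (last char: '$')
  sorted[9] = dd1223c$da  (last char: 'a')
Last column: cd122d3d$a
Original string S is at sorted index 8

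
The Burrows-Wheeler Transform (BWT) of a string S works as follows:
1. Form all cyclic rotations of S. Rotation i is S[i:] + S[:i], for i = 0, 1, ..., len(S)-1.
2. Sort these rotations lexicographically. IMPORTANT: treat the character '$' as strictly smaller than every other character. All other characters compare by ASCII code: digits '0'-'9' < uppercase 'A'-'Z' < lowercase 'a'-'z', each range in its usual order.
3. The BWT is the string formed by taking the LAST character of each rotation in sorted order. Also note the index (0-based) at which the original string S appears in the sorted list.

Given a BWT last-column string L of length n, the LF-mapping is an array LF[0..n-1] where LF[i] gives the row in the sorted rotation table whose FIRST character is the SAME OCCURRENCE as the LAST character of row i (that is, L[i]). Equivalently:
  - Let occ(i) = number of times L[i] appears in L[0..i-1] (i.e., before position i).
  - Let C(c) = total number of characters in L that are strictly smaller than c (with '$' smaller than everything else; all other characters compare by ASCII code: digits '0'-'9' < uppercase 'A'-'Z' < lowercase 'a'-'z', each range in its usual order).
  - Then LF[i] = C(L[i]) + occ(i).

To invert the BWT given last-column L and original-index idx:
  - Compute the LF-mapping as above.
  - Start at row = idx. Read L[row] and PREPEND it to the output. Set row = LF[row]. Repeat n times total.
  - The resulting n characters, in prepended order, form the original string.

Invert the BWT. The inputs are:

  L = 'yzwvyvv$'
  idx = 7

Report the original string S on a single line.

LF mapping: 5 7 4 1 6 2 3 0
Walk LF starting at row 7, prepending L[row]:
  step 1: row=7, L[7]='$', prepend. Next row=LF[7]=0
  step 2: row=0, L[0]='y', prepend. Next row=LF[0]=5
  step 3: row=5, L[5]='v', prepend. Next row=LF[5]=2
  step 4: row=2, L[2]='w', prepend. Next row=LF[2]=4
  step 5: row=4, L[4]='y', prepend. Next row=LF[4]=6
  step 6: row=6, L[6]='v', prepend. Next row=LF[6]=3
  step 7: row=3, L[3]='v', prepend. Next row=LF[3]=1
  step 8: row=1, L[1]='z', prepend. Next row=LF[1]=7
Reversed output: zvvywvy$

Answer: zvvywvy$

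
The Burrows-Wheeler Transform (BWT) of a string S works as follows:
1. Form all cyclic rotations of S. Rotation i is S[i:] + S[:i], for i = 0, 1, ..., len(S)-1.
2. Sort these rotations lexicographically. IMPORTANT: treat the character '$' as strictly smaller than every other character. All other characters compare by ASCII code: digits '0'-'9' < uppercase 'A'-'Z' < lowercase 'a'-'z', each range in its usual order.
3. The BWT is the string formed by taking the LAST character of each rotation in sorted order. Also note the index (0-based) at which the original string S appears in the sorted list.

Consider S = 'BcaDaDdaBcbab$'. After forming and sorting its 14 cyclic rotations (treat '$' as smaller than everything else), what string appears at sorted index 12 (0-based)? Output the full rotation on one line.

Answer: cbab$BcaDaDdaB

Derivation:
All 14 rotations (rotation i = S[i:]+S[:i]):
  rot[0] = BcaDaDdaBcbab$
  rot[1] = caDaDdaBcbab$B
  rot[2] = aDaDdaBcbab$Bc
  rot[3] = DaDdaBcbab$Bca
  rot[4] = aDdaBcbab$BcaD
  rot[5] = DdaBcbab$BcaDa
  rot[6] = daBcbab$BcaDaD
  rot[7] = aBcbab$BcaDaDd
  rot[8] = Bcbab$BcaDaDda
  rot[9] = cbab$BcaDaDdaB
  rot[10] = bab$BcaDaDdaBc
  rot[11] = ab$BcaDaDdaBcb
  rot[12] = b$BcaDaDdaBcba
  rot[13] = $BcaDaDdaBcbab
Sorted (with $ < everything):
  sorted[0] = $BcaDaDdaBcbab
  sorted[1] = BcaDaDdaBcbab$
  sorted[2] = Bcbab$BcaDaDda
  sorted[3] = DaDdaBcbab$Bca
  sorted[4] = DdaBcbab$BcaDa
  sorted[5] = aBcbab$BcaDaDd
  sorted[6] = aDaDdaBcbab$Bc
  sorted[7] = aDdaBcbab$BcaD
  sorted[8] = ab$BcaDaDdaBcb
  sorted[9] = b$BcaDaDdaBcba
  sorted[10] = bab$BcaDaDdaBc
  sorted[11] = caDaDdaBcbab$B
  sorted[12] = cbab$BcaDaDdaB
  sorted[13] = daBcbab$BcaDaD
sorted[12] = cbab$BcaDaDdaB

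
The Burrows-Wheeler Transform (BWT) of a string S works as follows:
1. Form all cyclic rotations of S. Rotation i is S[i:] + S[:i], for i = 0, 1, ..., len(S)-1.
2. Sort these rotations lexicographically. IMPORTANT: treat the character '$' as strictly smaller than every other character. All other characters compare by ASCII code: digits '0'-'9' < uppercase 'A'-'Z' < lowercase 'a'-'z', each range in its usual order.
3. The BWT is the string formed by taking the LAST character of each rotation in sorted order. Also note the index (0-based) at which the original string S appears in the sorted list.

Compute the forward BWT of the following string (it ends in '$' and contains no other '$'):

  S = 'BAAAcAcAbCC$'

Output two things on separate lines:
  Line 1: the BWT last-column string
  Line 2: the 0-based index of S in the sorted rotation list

Answer: CBAccA$CbAAA
6

Derivation:
All 12 rotations (rotation i = S[i:]+S[:i]):
  rot[0] = BAAAcAcAbCC$
  rot[1] = AAAcAcAbCC$B
  rot[2] = AAcAcAbCC$BA
  rot[3] = AcAcAbCC$BAA
  rot[4] = cAcAbCC$BAAA
  rot[5] = AcAbCC$BAAAc
  rot[6] = cAbCC$BAAAcA
  rot[7] = AbCC$BAAAcAc
  rot[8] = bCC$BAAAcAcA
  rot[9] = CC$BAAAcAcAb
  rot[10] = C$BAAAcAcAbC
  rot[11] = $BAAAcAcAbCC
Sorted (with $ < everything):
  sorted[0] = $BAAAcAcAbCC  (last char: 'C')
  sorted[1] = AAAcAcAbCC$B  (last char: 'B')
  sorted[2] = AAcAcAbCC$BA  (last char: 'A')
  sorted[3] = AbCC$BAAAcAc  (last char: 'c')
  sorted[4] = AcAbCC$BAAAc  (last char: 'c')
  sorted[5] = AcAcAbCC$BAA  (last char: 'A')
  sorted[6] = BAAAcAcAbCC$  (last char: '$')
  sorted[7] = C$BAAAcAcAbC  (last char: 'C')
  sorted[8] = CC$BAAAcAcAb  (last char: 'b')
  sorted[9] = bCC$BAAAcAcA  (last char: 'A')
  sorted[10] = cAbCC$BAAAcA  (last char: 'A')
  sorted[11] = cAcAbCC$BAAA  (last char: 'A')
Last column: CBAccA$CbAAA
Original string S is at sorted index 6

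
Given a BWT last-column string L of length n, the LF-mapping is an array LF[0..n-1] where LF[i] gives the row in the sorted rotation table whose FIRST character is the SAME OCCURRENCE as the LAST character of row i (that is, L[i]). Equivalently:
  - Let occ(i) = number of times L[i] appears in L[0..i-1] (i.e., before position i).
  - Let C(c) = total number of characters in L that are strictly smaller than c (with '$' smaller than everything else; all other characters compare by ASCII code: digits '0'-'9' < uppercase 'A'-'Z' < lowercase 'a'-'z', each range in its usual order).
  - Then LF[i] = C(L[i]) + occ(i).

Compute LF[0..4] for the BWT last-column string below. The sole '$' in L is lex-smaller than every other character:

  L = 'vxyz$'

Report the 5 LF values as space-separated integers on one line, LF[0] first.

Char counts: '$':1, 'v':1, 'x':1, 'y':1, 'z':1
C (first-col start): C('$')=0, C('v')=1, C('x')=2, C('y')=3, C('z')=4
L[0]='v': occ=0, LF[0]=C('v')+0=1+0=1
L[1]='x': occ=0, LF[1]=C('x')+0=2+0=2
L[2]='y': occ=0, LF[2]=C('y')+0=3+0=3
L[3]='z': occ=0, LF[3]=C('z')+0=4+0=4
L[4]='$': occ=0, LF[4]=C('$')+0=0+0=0

Answer: 1 2 3 4 0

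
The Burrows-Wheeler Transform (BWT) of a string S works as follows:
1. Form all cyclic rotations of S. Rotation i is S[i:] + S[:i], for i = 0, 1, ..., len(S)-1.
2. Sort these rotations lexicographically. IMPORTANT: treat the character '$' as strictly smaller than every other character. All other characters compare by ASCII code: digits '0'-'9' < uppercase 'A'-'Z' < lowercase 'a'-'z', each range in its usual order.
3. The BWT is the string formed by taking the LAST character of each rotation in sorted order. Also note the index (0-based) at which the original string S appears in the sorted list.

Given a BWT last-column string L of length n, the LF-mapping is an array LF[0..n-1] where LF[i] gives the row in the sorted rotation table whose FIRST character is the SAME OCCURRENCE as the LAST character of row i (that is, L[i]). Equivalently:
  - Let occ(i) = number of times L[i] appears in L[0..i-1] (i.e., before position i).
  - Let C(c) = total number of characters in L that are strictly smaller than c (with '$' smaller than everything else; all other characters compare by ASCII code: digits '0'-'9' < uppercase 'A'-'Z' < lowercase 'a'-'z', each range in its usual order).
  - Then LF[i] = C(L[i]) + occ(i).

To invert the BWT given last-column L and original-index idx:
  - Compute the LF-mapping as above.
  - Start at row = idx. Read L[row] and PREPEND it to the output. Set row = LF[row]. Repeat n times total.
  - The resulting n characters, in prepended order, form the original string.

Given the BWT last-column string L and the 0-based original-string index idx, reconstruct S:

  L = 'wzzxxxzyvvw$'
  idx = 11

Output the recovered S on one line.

LF mapping: 3 9 10 5 6 7 11 8 1 2 4 0
Walk LF starting at row 11, prepending L[row]:
  step 1: row=11, L[11]='$', prepend. Next row=LF[11]=0
  step 2: row=0, L[0]='w', prepend. Next row=LF[0]=3
  step 3: row=3, L[3]='x', prepend. Next row=LF[3]=5
  step 4: row=5, L[5]='x', prepend. Next row=LF[5]=7
  step 5: row=7, L[7]='y', prepend. Next row=LF[7]=8
  step 6: row=8, L[8]='v', prepend. Next row=LF[8]=1
  step 7: row=1, L[1]='z', prepend. Next row=LF[1]=9
  step 8: row=9, L[9]='v', prepend. Next row=LF[9]=2
  step 9: row=2, L[2]='z', prepend. Next row=LF[2]=10
  step 10: row=10, L[10]='w', prepend. Next row=LF[10]=4
  step 11: row=4, L[4]='x', prepend. Next row=LF[4]=6
  step 12: row=6, L[6]='z', prepend. Next row=LF[6]=11
Reversed output: zxwzvzvyxxw$

Answer: zxwzvzvyxxw$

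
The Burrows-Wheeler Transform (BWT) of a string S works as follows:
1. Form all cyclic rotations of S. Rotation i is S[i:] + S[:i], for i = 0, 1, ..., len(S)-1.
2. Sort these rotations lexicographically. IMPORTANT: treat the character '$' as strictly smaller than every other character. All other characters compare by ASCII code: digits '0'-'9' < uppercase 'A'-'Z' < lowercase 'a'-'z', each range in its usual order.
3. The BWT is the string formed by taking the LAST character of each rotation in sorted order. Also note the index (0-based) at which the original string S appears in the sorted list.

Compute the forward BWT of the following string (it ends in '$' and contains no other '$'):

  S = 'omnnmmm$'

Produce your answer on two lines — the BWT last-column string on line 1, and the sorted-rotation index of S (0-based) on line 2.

Answer: mmmnonm$
7

Derivation:
All 8 rotations (rotation i = S[i:]+S[:i]):
  rot[0] = omnnmmm$
  rot[1] = mnnmmm$o
  rot[2] = nnmmm$om
  rot[3] = nmmm$omn
  rot[4] = mmm$omnn
  rot[5] = mm$omnnm
  rot[6] = m$omnnmm
  rot[7] = $omnnmmm
Sorted (with $ < everything):
  sorted[0] = $omnnmmm  (last char: 'm')
  sorted[1] = m$omnnmm  (last char: 'm')
  sorted[2] = mm$omnnm  (last char: 'm')
  sorted[3] = mmm$omnn  (last char: 'n')
  sorted[4] = mnnmmm$o  (last char: 'o')
  sorted[5] = nmmm$omn  (last char: 'n')
  sorted[6] = nnmmm$om  (last char: 'm')
  sorted[7] = omnnmmm$  (last char: '$')
Last column: mmmnonm$
Original string S is at sorted index 7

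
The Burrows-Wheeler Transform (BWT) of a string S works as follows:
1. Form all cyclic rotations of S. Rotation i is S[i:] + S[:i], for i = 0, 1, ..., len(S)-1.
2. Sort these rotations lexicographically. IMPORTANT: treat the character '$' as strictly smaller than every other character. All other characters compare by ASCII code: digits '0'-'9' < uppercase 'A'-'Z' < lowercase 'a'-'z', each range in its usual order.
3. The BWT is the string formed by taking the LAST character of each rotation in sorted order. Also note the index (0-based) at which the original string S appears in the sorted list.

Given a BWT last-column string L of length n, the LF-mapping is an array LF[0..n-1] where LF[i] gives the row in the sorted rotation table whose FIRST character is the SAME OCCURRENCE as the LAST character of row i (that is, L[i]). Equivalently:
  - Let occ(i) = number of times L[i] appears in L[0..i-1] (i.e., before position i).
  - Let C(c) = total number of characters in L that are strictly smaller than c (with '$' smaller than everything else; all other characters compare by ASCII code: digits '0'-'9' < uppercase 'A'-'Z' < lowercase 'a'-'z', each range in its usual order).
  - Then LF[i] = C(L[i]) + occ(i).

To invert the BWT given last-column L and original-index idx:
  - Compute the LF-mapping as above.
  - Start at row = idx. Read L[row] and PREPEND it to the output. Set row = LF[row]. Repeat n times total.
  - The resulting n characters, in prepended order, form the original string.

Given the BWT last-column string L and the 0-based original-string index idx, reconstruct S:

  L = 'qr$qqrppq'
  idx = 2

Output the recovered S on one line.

LF mapping: 3 7 0 4 5 8 1 2 6
Walk LF starting at row 2, prepending L[row]:
  step 1: row=2, L[2]='$', prepend. Next row=LF[2]=0
  step 2: row=0, L[0]='q', prepend. Next row=LF[0]=3
  step 3: row=3, L[3]='q', prepend. Next row=LF[3]=4
  step 4: row=4, L[4]='q', prepend. Next row=LF[4]=5
  step 5: row=5, L[5]='r', prepend. Next row=LF[5]=8
  step 6: row=8, L[8]='q', prepend. Next row=LF[8]=6
  step 7: row=6, L[6]='p', prepend. Next row=LF[6]=1
  step 8: row=1, L[1]='r', prepend. Next row=LF[1]=7
  step 9: row=7, L[7]='p', prepend. Next row=LF[7]=2
Reversed output: prpqrqqq$

Answer: prpqrqqq$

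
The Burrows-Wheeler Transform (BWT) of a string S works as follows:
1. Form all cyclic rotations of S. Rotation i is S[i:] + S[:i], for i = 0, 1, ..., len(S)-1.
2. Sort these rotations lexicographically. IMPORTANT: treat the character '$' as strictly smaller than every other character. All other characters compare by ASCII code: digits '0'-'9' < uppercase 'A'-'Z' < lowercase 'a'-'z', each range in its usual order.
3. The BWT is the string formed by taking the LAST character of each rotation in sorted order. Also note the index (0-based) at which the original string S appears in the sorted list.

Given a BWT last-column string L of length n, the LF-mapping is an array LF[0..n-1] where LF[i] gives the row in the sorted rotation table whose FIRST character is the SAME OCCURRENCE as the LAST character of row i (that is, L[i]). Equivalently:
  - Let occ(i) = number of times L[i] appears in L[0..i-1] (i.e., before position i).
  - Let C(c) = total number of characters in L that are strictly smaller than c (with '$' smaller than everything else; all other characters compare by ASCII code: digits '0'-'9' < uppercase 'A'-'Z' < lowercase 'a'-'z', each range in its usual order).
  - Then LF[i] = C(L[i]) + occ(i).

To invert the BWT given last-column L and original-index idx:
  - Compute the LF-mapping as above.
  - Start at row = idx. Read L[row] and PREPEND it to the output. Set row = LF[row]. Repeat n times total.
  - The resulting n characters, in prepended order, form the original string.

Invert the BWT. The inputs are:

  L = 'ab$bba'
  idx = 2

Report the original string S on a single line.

Answer: abbba$

Derivation:
LF mapping: 1 3 0 4 5 2
Walk LF starting at row 2, prepending L[row]:
  step 1: row=2, L[2]='$', prepend. Next row=LF[2]=0
  step 2: row=0, L[0]='a', prepend. Next row=LF[0]=1
  step 3: row=1, L[1]='b', prepend. Next row=LF[1]=3
  step 4: row=3, L[3]='b', prepend. Next row=LF[3]=4
  step 5: row=4, L[4]='b', prepend. Next row=LF[4]=5
  step 6: row=5, L[5]='a', prepend. Next row=LF[5]=2
Reversed output: abbba$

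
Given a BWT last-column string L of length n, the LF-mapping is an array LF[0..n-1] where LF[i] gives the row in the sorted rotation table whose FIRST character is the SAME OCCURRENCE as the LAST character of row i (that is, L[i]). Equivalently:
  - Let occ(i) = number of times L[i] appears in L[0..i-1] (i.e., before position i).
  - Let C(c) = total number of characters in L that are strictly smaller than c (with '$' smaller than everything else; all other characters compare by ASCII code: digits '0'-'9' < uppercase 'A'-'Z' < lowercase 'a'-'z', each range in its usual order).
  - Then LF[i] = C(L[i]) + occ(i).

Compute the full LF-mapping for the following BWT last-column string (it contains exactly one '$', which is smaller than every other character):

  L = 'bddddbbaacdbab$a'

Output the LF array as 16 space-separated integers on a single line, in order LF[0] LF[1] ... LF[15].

Answer: 5 11 12 13 14 6 7 1 2 10 15 8 3 9 0 4

Derivation:
Char counts: '$':1, 'a':4, 'b':5, 'c':1, 'd':5
C (first-col start): C('$')=0, C('a')=1, C('b')=5, C('c')=10, C('d')=11
L[0]='b': occ=0, LF[0]=C('b')+0=5+0=5
L[1]='d': occ=0, LF[1]=C('d')+0=11+0=11
L[2]='d': occ=1, LF[2]=C('d')+1=11+1=12
L[3]='d': occ=2, LF[3]=C('d')+2=11+2=13
L[4]='d': occ=3, LF[4]=C('d')+3=11+3=14
L[5]='b': occ=1, LF[5]=C('b')+1=5+1=6
L[6]='b': occ=2, LF[6]=C('b')+2=5+2=7
L[7]='a': occ=0, LF[7]=C('a')+0=1+0=1
L[8]='a': occ=1, LF[8]=C('a')+1=1+1=2
L[9]='c': occ=0, LF[9]=C('c')+0=10+0=10
L[10]='d': occ=4, LF[10]=C('d')+4=11+4=15
L[11]='b': occ=3, LF[11]=C('b')+3=5+3=8
L[12]='a': occ=2, LF[12]=C('a')+2=1+2=3
L[13]='b': occ=4, LF[13]=C('b')+4=5+4=9
L[14]='$': occ=0, LF[14]=C('$')+0=0+0=0
L[15]='a': occ=3, LF[15]=C('a')+3=1+3=4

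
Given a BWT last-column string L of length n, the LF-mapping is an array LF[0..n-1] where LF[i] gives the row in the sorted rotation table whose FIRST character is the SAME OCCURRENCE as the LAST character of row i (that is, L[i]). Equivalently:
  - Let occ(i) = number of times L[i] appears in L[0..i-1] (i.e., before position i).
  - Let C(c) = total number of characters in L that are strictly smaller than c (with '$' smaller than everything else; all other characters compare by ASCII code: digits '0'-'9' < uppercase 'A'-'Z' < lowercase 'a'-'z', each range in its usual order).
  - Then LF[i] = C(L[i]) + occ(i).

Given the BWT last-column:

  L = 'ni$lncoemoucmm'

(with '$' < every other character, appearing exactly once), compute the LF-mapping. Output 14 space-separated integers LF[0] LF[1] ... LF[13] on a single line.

Answer: 9 4 0 5 10 1 11 3 6 12 13 2 7 8

Derivation:
Char counts: '$':1, 'c':2, 'e':1, 'i':1, 'l':1, 'm':3, 'n':2, 'o':2, 'u':1
C (first-col start): C('$')=0, C('c')=1, C('e')=3, C('i')=4, C('l')=5, C('m')=6, C('n')=9, C('o')=11, C('u')=13
L[0]='n': occ=0, LF[0]=C('n')+0=9+0=9
L[1]='i': occ=0, LF[1]=C('i')+0=4+0=4
L[2]='$': occ=0, LF[2]=C('$')+0=0+0=0
L[3]='l': occ=0, LF[3]=C('l')+0=5+0=5
L[4]='n': occ=1, LF[4]=C('n')+1=9+1=10
L[5]='c': occ=0, LF[5]=C('c')+0=1+0=1
L[6]='o': occ=0, LF[6]=C('o')+0=11+0=11
L[7]='e': occ=0, LF[7]=C('e')+0=3+0=3
L[8]='m': occ=0, LF[8]=C('m')+0=6+0=6
L[9]='o': occ=1, LF[9]=C('o')+1=11+1=12
L[10]='u': occ=0, LF[10]=C('u')+0=13+0=13
L[11]='c': occ=1, LF[11]=C('c')+1=1+1=2
L[12]='m': occ=1, LF[12]=C('m')+1=6+1=7
L[13]='m': occ=2, LF[13]=C('m')+2=6+2=8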